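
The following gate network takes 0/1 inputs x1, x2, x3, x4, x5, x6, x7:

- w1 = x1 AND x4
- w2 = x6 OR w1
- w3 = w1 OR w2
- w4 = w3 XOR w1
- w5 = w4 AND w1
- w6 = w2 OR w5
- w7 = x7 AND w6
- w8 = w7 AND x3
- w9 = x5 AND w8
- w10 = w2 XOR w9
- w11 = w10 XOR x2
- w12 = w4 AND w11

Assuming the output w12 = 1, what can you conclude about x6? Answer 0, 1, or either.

w12 = w4 AND w11 must be 1, so both w4 = 1 and w11 = 1.
w4 = w3 XOR w1 must be 1, so w3 and w1 differ.
Every assignment with w12 = 1 has x6 = 1; there are 24 such assignment(s).

1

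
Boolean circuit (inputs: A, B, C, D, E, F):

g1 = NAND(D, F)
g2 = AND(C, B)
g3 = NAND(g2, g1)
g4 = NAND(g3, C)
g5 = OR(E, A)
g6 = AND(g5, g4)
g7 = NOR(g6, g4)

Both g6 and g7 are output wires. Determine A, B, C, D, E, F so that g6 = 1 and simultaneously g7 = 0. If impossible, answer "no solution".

Check with A=1 B=0 C=0 D=1 E=1 F=0:
g1 = NAND(D, F) = NAND(1, 0) = 1
g2 = AND(C, B) = AND(0, 0) = 0
g3 = NAND(g2, g1) = NAND(0, 1) = 1
g4 = NAND(g3, C) = NAND(1, 0) = 1
g5 = OR(E, A) = OR(1, 1) = 1
g6 = AND(g5, g4) = AND(1, 1) = 1
g7 = NOR(g6, g4) = NOR(1, 1) = 0
So g6 = 1 and g7 = 0.

A=1 B=0 C=0 D=1 E=1 F=0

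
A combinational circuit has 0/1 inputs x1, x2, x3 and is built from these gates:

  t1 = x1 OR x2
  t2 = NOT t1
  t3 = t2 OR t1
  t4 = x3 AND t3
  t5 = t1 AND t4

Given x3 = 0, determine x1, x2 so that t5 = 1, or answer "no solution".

With x3 = 0 fixed, none of the 4 settings of x1, x2 give t5 = 1.
For example, with x1=0, x2=1:
t1 = x1 OR x2 = 0 OR 1 = 1
t2 = NOT t1 = NOT 1 = 0
t3 = t2 OR t1 = 0 OR 1 = 1
t4 = x3 AND t3 = 0 AND 1 = 0
t5 = t1 AND t4 = 1 AND 0 = 0
giving t5 = 0 ≠ 1.

no solution exists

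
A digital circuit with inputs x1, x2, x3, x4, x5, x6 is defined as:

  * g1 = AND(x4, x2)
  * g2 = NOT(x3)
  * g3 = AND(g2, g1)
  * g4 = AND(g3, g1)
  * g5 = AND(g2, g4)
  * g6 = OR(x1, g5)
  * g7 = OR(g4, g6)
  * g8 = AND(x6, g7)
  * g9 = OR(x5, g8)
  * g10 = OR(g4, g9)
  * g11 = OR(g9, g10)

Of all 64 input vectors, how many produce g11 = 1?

43

g11 = OR(g9, g10) must be 1, so at least one of g9, g10 is 1.
Enumerating the 64 input combinations, 43 give g11 = 1 and 21 give g11 = 0.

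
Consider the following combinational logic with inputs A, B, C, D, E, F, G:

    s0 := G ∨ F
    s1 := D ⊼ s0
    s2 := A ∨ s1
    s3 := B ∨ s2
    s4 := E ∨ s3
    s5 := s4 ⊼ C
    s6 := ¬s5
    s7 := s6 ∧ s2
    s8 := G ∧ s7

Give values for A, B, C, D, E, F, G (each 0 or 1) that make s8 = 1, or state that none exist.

s8 = G ∧ s7 must be 1, so both G = 1 and s7 = 1.
s7 = s6 ∧ s2 must be 1, so both s6 = 1 and s2 = 1.
s6 = ¬s5 must be 1, so s5 = 0.
Check with A=1 B=1 C=1 D=0 E=1 F=0 G=1:
s0 = G ∨ F = 1 ∨ 0 = 1
s1 = D ⊼ s0 = 0 ⊼ 1 = 1
s2 = A ∨ s1 = 1 ∨ 1 = 1
s3 = B ∨ s2 = 1 ∨ 1 = 1
s4 = E ∨ s3 = 1 ∨ 1 = 1
s5 = s4 ⊼ C = 1 ⊼ 1 = 0
s6 = ¬s5 = ¬0 = 1
s7 = s6 ∧ s2 = 1 ∧ 1 = 1
s8 = G ∧ s7 = 1 ∧ 1 = 1
So s8 = 1 as required.

A=1 B=1 C=1 D=0 E=1 F=0 G=1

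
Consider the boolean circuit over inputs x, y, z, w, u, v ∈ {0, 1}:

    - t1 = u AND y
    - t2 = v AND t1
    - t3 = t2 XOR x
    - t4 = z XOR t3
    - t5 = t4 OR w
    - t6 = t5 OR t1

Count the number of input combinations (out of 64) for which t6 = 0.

t6 = t5 OR t1 must be 0, so both t5 = 0 and t1 = 0.
t5 = t4 OR w must be 0, so both t4 = 0 and w = 0.
t1 = u AND y must be 0, so at least one of u, y is 0.
Enumerating the 64 input combinations, 12 give t6 = 0 and 52 give t6 = 1.

12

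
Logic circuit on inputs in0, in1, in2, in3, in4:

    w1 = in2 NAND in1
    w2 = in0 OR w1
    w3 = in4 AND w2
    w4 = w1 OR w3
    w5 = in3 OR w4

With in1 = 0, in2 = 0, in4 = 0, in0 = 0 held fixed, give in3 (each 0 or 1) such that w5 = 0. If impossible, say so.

With in1 = 0, in2 = 0, in4 = 0, in0 = 0 fixed, none of the 2 settings of in3 give w5 = 0.
For example, with in3=0:
w1 = in2 NAND in1 = 0 NAND 0 = 1
w2 = in0 OR w1 = 0 OR 1 = 1
w3 = in4 AND w2 = 0 AND 1 = 0
w4 = w1 OR w3 = 1 OR 0 = 1
w5 = in3 OR w4 = 0 OR 1 = 1
giving w5 = 1 ≠ 0.

no solution exists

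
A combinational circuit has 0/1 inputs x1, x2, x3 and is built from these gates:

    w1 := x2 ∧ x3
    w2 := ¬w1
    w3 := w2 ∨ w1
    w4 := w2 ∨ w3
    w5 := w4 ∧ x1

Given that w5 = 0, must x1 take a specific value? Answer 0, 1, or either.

w5 = w4 ∧ x1 must be 0, so at least one of w4, x1 is 0.
Every assignment with w5 = 0 has x1 = 0; there are 4 such assignment(s).
  x1=0, x2=0, x3=0
  x1=0, x2=0, x3=1
  x1=0, x2=1, x3=0
  x1=0, x2=1, x3=1

0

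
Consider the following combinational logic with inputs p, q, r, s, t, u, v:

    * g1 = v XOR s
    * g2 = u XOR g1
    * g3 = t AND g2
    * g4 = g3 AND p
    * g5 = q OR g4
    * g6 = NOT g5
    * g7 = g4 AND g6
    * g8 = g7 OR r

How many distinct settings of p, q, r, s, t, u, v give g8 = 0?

64

g8 = g7 OR r must be 0, so both g7 = 0 and r = 0.
g7 = g4 AND g6 must be 0, so at least one of g4, g6 is 0.
Enumerating the 128 input combinations, 64 give g8 = 0 and 64 give g8 = 1.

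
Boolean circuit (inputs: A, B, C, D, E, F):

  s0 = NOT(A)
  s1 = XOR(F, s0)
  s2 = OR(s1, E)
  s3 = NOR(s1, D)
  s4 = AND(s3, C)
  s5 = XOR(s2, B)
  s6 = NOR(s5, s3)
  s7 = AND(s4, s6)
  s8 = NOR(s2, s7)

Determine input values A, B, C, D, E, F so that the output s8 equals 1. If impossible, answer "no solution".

s8 = NOR(s2, s7) must be 1, so both s2 = 0 and s7 = 0.
s2 = OR(s1, E) must be 0, so both s1 = 0 and E = 0.
Check with A=0, B=0, C=0, D=1, E=0, F=1:
s0 = NOT(A) = NOT 0 = 1
s1 = XOR(F, s0) = XOR(1, 1) = 0
s2 = OR(s1, E) = OR(0, 0) = 0
s3 = NOR(s1, D) = NOR(0, 1) = 0
s4 = AND(s3, C) = AND(0, 0) = 0
s5 = XOR(s2, B) = XOR(0, 0) = 0
s6 = NOR(s5, s3) = NOR(0, 0) = 1
s7 = AND(s4, s6) = AND(0, 1) = 0
s8 = NOR(s2, s7) = NOR(0, 0) = 1
So s8 = 1 as required.

A=0, B=0, C=0, D=1, E=0, F=1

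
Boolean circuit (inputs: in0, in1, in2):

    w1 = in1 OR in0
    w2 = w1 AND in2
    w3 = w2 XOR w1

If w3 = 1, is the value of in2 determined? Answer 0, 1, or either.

0

w3 = w2 XOR w1 must be 1, so w2 and w1 differ.
Every assignment with w3 = 1 has in2 = 0; there are 3 such assignment(s).
  in0=0, in1=1, in2=0
  in0=1, in1=0, in2=0
  in0=1, in1=1, in2=0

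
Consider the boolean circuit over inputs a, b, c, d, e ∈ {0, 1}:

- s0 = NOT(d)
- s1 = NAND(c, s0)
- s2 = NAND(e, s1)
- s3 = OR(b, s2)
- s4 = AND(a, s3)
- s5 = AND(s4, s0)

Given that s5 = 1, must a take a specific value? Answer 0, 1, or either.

s5 = AND(s4, s0) must be 1, so both s4 = 1 and s0 = 1.
s4 = AND(a, s3) must be 1, so both a = 1 and s3 = 1.
Every assignment with s5 = 1 has a = 1; there are 7 such assignment(s).

1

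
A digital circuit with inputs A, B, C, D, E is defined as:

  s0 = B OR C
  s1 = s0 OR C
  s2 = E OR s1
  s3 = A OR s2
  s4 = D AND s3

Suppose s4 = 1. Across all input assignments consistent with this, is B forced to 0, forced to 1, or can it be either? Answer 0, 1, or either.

Both values of B occur among assignments with s4 = 1:
  B=0: A=0, B=0, C=0, D=1, E=1
  B=1: A=0, B=1, C=0, D=1, E=0

either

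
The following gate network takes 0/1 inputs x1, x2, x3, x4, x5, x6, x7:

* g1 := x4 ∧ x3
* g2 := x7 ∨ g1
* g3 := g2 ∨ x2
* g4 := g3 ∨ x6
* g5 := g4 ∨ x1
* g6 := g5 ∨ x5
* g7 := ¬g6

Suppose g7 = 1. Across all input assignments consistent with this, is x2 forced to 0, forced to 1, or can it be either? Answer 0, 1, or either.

g7 = ¬g6 must be 1, so g6 = 0.
Every assignment with g7 = 1 has x2 = 0; there are 3 such assignment(s).
  x1=0, x2=0, x3=0, x4=0, x5=0, x6=0, x7=0
  x1=0, x2=0, x3=0, x4=1, x5=0, x6=0, x7=0
  x1=0, x2=0, x3=1, x4=0, x5=0, x6=0, x7=0

0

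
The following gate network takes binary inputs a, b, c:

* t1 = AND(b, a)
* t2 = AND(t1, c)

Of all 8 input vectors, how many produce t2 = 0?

7

t2 = AND(t1, c) must be 0, so at least one of t1, c is 0.
Enumerating the 8 input combinations, 7 give t2 = 0 and 1 give t2 = 1.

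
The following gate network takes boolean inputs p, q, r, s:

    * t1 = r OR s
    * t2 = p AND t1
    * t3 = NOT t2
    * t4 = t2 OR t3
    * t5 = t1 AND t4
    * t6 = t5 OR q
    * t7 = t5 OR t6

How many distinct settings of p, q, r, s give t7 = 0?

2

t7 = t5 OR t6 must be 0, so both t5 = 0 and t6 = 0.
t5 = t1 AND t4 must be 0, so at least one of t1, t4 is 0.
Satisfying assignments:
  p=0, q=0, r=0, s=0
  p=1, q=0, r=0, s=0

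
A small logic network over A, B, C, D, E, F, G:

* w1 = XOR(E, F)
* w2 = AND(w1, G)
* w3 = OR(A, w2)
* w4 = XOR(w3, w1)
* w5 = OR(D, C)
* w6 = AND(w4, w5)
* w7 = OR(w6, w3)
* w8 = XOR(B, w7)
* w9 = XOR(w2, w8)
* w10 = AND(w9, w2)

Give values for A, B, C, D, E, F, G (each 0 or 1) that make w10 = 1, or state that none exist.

w10 = AND(w9, w2) must be 1, so both w9 = 1 and w2 = 1.
Check with A=1 B=1 C=0 D=0 E=0 F=1 G=1:
w1 = XOR(E, F) = XOR(0, 1) = 1
w2 = AND(w1, G) = AND(1, 1) = 1
w3 = OR(A, w2) = OR(1, 1) = 1
w4 = XOR(w3, w1) = XOR(1, 1) = 0
w5 = OR(D, C) = OR(0, 0) = 0
w6 = AND(w4, w5) = AND(0, 0) = 0
w7 = OR(w6, w3) = OR(0, 1) = 1
w8 = XOR(B, w7) = XOR(1, 1) = 0
w9 = XOR(w2, w8) = XOR(1, 0) = 1
w10 = AND(w9, w2) = AND(1, 1) = 1
So w10 = 1 as required.

A=1 B=1 C=0 D=0 E=0 F=1 G=1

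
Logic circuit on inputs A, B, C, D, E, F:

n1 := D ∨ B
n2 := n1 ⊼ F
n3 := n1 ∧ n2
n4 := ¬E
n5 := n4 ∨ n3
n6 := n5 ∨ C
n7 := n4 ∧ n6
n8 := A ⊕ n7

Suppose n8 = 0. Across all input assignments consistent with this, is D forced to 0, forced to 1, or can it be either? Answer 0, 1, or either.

either

Both values of D occur among assignments with n8 = 0:
  D=0: A=0, B=0, C=0, D=0, E=1, F=0
  D=1: A=0, B=0, C=0, D=1, E=1, F=0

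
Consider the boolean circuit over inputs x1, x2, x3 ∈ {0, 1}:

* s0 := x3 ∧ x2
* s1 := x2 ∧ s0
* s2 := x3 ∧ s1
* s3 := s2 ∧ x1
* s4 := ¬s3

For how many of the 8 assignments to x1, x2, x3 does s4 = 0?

1

s4 = ¬s3 must be 0, so s3 = 1.
s3 = s2 ∧ x1 must be 1, so both s2 = 1 and x1 = 1.
Satisfying assignments:
  x1=1, x2=1, x3=1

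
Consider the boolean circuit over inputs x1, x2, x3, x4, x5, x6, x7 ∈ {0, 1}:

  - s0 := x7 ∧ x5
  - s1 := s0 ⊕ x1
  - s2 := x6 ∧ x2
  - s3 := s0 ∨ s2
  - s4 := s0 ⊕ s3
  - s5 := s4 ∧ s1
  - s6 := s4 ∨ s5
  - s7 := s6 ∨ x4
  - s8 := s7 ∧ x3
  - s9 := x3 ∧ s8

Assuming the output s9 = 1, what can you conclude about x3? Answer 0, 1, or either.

1

s9 = x3 ∧ s8 must be 1, so both x3 = 1 and s8 = 1.
Every assignment with s9 = 1 has x3 = 1; there are 38 such assignment(s).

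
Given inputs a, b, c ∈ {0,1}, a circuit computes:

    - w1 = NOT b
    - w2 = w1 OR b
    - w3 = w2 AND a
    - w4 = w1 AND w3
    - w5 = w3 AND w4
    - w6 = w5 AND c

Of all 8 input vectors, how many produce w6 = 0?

w6 = w5 AND c must be 0, so at least one of w5, c is 0.
Enumerating the 8 input combinations, 7 give w6 = 0 and 1 give w6 = 1.

7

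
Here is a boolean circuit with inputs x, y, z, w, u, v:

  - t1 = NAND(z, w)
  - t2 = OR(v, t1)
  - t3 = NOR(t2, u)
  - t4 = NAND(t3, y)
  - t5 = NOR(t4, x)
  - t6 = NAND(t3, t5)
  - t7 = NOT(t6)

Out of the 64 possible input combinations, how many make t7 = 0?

63

t7 = NOT(t6) must be 0, so t6 = 1.
t6 = NAND(t3, t5) must be 1, so at least one of t3, t5 is 0.
Enumerating the 64 input combinations, 63 give t7 = 0 and 1 give t7 = 1.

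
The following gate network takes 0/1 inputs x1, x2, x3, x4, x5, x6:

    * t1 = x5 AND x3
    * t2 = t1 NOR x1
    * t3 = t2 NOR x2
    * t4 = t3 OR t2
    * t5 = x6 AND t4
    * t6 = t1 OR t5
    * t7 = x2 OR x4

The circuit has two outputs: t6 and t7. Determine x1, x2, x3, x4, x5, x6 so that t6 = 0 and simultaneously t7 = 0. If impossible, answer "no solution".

Check with x1=1, x2=0, x3=0, x4=0, x5=0, x6=0:
t1 = x5 AND x3 = 0 AND 0 = 0
t2 = t1 NOR x1 = 0 NOR 1 = 0
t3 = t2 NOR x2 = 0 NOR 0 = 1
t4 = t3 OR t2 = 1 OR 0 = 1
t5 = x6 AND t4 = 0 AND 1 = 0
t6 = t1 OR t5 = 0 OR 0 = 0
t7 = x2 OR x4 = 0 OR 0 = 0
So t6 = 0 and t7 = 0.

x1=1, x2=0, x3=0, x4=0, x5=0, x6=0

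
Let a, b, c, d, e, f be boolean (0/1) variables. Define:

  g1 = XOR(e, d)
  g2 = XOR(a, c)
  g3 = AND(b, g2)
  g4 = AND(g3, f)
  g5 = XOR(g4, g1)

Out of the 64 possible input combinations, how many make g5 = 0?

32

g5 = XOR(g4, g1) must be 0, so g4 and g1 are equal.
Enumerating the 64 input combinations, 32 give g5 = 0 and 32 give g5 = 1.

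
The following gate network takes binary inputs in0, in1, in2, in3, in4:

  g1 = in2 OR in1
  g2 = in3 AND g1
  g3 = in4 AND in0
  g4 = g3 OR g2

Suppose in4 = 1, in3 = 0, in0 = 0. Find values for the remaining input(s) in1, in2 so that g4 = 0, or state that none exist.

in1=0 in2=1

g4 = g3 OR g2 must be 0, so both g3 = 0 and g2 = 0.
g3 = in4 AND in0 must be 0, so at least one of in4, in0 is 0.
Check with in4 = 1, in3 = 0, in0 = 0 and in1=0, in2=1:
g1 = in2 OR in1 = 1 OR 0 = 1
g2 = in3 AND g1 = 0 AND 1 = 0
g3 = in4 AND in0 = 1 AND 0 = 0
g4 = g3 OR g2 = 0 OR 0 = 0
So g4 = 0.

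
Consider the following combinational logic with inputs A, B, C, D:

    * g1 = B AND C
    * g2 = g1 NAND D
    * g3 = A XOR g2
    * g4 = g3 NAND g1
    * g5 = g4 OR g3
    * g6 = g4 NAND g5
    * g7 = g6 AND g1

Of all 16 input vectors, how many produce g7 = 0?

14

g7 = g6 AND g1 must be 0, so at least one of g6, g1 is 0.
Enumerating the 16 input combinations, 14 give g7 = 0 and 2 give g7 = 1.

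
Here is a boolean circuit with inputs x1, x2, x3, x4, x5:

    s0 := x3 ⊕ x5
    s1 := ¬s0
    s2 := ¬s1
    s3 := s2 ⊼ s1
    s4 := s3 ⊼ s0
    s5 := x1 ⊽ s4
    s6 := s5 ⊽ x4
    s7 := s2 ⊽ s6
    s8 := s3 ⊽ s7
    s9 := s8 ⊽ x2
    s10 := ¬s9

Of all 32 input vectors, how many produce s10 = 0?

16

s10 = ¬s9 must be 0, so s9 = 1.
s9 = s8 ⊽ x2 must be 1, so both s8 = 0 and x2 = 0.
Enumerating the 32 input combinations, 16 give s10 = 0 and 16 give s10 = 1.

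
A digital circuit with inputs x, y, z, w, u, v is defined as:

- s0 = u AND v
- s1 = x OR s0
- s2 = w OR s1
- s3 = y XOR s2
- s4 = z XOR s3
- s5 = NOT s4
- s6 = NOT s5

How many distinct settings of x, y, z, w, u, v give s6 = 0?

s6 = NOT s5 must be 0, so s5 = 1.
s5 = NOT s4 must be 1, so s4 = 0.
Enumerating the 64 input combinations, 32 give s6 = 0 and 32 give s6 = 1.

32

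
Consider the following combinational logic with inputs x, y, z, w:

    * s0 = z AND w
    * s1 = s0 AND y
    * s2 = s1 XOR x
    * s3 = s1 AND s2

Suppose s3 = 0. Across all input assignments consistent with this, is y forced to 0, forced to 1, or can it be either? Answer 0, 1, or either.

either

Both values of y occur among assignments with s3 = 0:
  y=0: x=0, y=0, z=0, w=0
  y=1: x=0, y=1, z=0, w=0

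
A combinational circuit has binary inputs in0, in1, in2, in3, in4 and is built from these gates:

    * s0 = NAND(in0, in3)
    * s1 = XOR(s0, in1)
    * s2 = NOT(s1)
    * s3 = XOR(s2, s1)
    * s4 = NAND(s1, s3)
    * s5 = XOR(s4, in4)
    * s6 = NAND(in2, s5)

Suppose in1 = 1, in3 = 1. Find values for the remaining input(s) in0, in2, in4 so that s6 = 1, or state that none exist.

in0=0 in2=0 in4=1

Check with in1 = 1, in3 = 1 and in0=0, in2=0, in4=1:
s0 = NAND(in0, in3) = NAND(0, 1) = 1
s1 = XOR(s0, in1) = XOR(1, 1) = 0
s2 = NOT(s1) = NOT 0 = 1
s3 = XOR(s2, s1) = XOR(1, 0) = 1
s4 = NAND(s1, s3) = NAND(0, 1) = 1
s5 = XOR(s4, in4) = XOR(1, 1) = 0
s6 = NAND(in2, s5) = NAND(0, 0) = 1
So s6 = 1.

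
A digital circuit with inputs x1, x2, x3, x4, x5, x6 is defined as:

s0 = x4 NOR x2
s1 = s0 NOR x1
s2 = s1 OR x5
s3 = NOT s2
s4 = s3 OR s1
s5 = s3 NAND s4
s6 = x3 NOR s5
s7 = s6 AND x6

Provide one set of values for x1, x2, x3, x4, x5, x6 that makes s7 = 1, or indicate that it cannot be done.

Check with x1=0, x2=0, x3=0, x4=0, x5=0, x6=1:
s0 = x4 NOR x2 = 0 NOR 0 = 1
s1 = s0 NOR x1 = 1 NOR 0 = 0
s2 = s1 OR x5 = 0 OR 0 = 0
s3 = NOT s2 = NOT 0 = 1
s4 = s3 OR s1 = 1 OR 0 = 1
s5 = s3 NAND s4 = 1 NAND 1 = 0
s6 = x3 NOR s5 = 0 NOR 0 = 1
s7 = s6 AND x6 = 1 AND 1 = 1
So s7 = 1 as required.

x1=0, x2=0, x3=0, x4=0, x5=0, x6=1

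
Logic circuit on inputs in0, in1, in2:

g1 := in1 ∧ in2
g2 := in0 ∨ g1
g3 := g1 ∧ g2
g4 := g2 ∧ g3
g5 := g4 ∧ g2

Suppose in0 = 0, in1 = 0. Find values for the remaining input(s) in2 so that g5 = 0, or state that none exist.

in2=0

Check with in0 = 0, in1 = 0 and in2=0:
g1 = in1 ∧ in2 = 0 ∧ 0 = 0
g2 = in0 ∨ g1 = 0 ∨ 0 = 0
g3 = g1 ∧ g2 = 0 ∧ 0 = 0
g4 = g2 ∧ g3 = 0 ∧ 0 = 0
g5 = g4 ∧ g2 = 0 ∧ 0 = 0
So g5 = 0.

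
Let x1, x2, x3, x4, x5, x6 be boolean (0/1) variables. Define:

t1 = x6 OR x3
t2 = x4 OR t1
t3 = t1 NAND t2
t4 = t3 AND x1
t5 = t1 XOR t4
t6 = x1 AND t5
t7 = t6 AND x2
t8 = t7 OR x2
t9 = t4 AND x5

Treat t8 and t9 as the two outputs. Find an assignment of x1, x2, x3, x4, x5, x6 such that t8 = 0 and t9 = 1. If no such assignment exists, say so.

x1=1, x2=0, x3=0, x4=1, x5=1, x6=0

Check with x1=1, x2=0, x3=0, x4=1, x5=1, x6=0:
t1 = x6 OR x3 = 0 OR 0 = 0
t2 = x4 OR t1 = 1 OR 0 = 1
t3 = t1 NAND t2 = 0 NAND 1 = 1
t4 = t3 AND x1 = 1 AND 1 = 1
t5 = t1 XOR t4 = 0 XOR 1 = 1
t6 = x1 AND t5 = 1 AND 1 = 1
t7 = t6 AND x2 = 1 AND 0 = 0
t8 = t7 OR x2 = 0 OR 0 = 0
t9 = t4 AND x5 = 1 AND 1 = 1
So t8 = 0 and t9 = 1.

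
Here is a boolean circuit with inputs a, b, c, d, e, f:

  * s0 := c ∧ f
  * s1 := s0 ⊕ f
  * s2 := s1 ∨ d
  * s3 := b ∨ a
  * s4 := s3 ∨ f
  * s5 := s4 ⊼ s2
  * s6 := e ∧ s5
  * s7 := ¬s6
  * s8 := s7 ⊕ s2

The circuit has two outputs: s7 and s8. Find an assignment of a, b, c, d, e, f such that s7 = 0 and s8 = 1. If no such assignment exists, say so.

Check with a=0, b=0, c=0, d=1, e=1, f=0:
s0 = c ∧ f = 0 ∧ 0 = 0
s1 = s0 ⊕ f = 0 ⊕ 0 = 0
s2 = s1 ∨ d = 0 ∨ 1 = 1
s3 = b ∨ a = 0 ∨ 0 = 0
s4 = s3 ∨ f = 0 ∨ 0 = 0
s5 = s4 ⊼ s2 = 0 ⊼ 1 = 1
s6 = e ∧ s5 = 1 ∧ 1 = 1
s7 = ¬s6 = ¬1 = 0
s8 = s7 ⊕ s2 = 0 ⊕ 1 = 1
So s7 = 0 and s8 = 1.

a=0, b=0, c=0, d=1, e=1, f=0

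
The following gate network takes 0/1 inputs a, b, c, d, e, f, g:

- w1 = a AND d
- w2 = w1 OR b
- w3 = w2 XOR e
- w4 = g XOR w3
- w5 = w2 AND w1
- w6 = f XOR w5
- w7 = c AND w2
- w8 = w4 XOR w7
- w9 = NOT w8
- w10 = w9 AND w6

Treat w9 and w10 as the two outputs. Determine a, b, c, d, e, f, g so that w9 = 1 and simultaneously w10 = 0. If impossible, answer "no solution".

a=1, b=0, c=1, d=0, e=0, f=0, g=0

Check with a=1, b=0, c=1, d=0, e=0, f=0, g=0:
w1 = a AND d = 1 AND 0 = 0
w2 = w1 OR b = 0 OR 0 = 0
w3 = w2 XOR e = 0 XOR 0 = 0
w4 = g XOR w3 = 0 XOR 0 = 0
w5 = w2 AND w1 = 0 AND 0 = 0
w6 = f XOR w5 = 0 XOR 0 = 0
w7 = c AND w2 = 1 AND 0 = 0
w8 = w4 XOR w7 = 0 XOR 0 = 0
w9 = NOT w8 = NOT 0 = 1
w10 = w9 AND w6 = 1 AND 0 = 0
So w9 = 1 and w10 = 0.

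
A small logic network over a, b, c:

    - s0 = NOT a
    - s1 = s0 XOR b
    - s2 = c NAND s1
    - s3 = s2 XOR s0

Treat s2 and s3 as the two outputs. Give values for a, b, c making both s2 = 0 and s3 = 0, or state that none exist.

a=1, b=1, c=1

Check with a=1, b=1, c=1:
s0 = NOT a = NOT 1 = 0
s1 = s0 XOR b = 0 XOR 1 = 1
s2 = c NAND s1 = 1 NAND 1 = 0
s3 = s2 XOR s0 = 0 XOR 0 = 0
So s2 = 0 and s3 = 0.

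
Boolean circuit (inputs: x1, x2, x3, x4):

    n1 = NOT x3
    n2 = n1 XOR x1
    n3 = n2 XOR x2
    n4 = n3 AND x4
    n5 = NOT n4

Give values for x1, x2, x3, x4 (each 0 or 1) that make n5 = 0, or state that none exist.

x1=0 x2=1 x3=1 x4=1

n5 = NOT n4 must be 0, so n4 = 1.
n4 = n3 AND x4 must be 1, so both n3 = 1 and x4 = 1.
Check with x1=0 x2=1 x3=1 x4=1:
n1 = NOT x3 = NOT 1 = 0
n2 = n1 XOR x1 = 0 XOR 0 = 0
n3 = n2 XOR x2 = 0 XOR 1 = 1
n4 = n3 AND x4 = 1 AND 1 = 1
n5 = NOT n4 = NOT 1 = 0
So n5 = 0 as required.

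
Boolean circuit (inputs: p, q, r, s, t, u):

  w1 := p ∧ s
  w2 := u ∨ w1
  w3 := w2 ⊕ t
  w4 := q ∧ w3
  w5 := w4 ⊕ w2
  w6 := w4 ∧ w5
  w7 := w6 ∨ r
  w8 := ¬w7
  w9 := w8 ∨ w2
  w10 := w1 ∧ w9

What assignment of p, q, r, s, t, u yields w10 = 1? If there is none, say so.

w10 = w1 ∧ w9 must be 1, so both w1 = 1 and w9 = 1.
w1 = p ∧ s must be 1, so both p = 1 and s = 1.
w9 = w8 ∨ w2 must be 1, so at least one of w8, w2 is 1.
Check with p=1, q=0, r=0, s=1, t=1, u=0:
w1 = p ∧ s = 1 ∧ 1 = 1
w2 = u ∨ w1 = 0 ∨ 1 = 1
w3 = w2 ⊕ t = 1 ⊕ 1 = 0
w4 = q ∧ w3 = 0 ∧ 0 = 0
w5 = w4 ⊕ w2 = 0 ⊕ 1 = 1
w6 = w4 ∧ w5 = 0 ∧ 1 = 0
w7 = w6 ∨ r = 0 ∨ 0 = 0
w8 = ¬w7 = ¬0 = 1
w9 = w8 ∨ w2 = 1 ∨ 1 = 1
w10 = w1 ∧ w9 = 1 ∧ 1 = 1
So w10 = 1 as required.

p=1, q=0, r=0, s=1, t=1, u=0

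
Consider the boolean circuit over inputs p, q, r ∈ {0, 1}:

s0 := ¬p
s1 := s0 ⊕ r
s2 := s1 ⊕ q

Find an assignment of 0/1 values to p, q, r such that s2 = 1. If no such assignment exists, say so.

p=1 q=0 r=1

s2 = s1 ⊕ q must be 1, so s1 and q differ.
Check with p=1 q=0 r=1:
s0 = ¬p = ¬1 = 0
s1 = s0 ⊕ r = 0 ⊕ 1 = 1
s2 = s1 ⊕ q = 1 ⊕ 0 = 1
So s2 = 1 as required.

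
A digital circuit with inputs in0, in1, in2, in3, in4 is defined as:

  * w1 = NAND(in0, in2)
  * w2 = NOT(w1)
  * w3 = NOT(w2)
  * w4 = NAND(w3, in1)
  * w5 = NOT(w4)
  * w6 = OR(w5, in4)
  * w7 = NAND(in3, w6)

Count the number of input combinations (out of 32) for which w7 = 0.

11

w7 = NAND(in3, w6) must be 0, so both in3 = 1 and w6 = 1.
Enumerating the 32 input combinations, 11 give w7 = 0 and 21 give w7 = 1.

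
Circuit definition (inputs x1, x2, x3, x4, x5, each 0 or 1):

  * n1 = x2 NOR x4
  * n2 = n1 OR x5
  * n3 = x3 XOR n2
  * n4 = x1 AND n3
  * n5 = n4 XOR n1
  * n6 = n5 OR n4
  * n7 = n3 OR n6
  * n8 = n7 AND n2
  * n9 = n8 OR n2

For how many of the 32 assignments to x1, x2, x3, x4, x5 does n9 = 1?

20

n9 = n8 OR n2 must be 1, so at least one of n8, n2 is 1.
Enumerating the 32 input combinations, 20 give n9 = 1 and 12 give n9 = 0.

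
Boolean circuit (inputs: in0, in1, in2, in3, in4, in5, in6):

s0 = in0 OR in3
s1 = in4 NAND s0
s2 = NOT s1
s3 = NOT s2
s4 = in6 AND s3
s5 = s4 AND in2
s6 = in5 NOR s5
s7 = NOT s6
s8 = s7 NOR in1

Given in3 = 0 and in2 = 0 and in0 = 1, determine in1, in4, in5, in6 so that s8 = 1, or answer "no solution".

in1=0, in4=1, in5=0, in6=0

s8 = s7 NOR in1 must be 1, so both s7 = 0 and in1 = 0.
s7 = NOT s6 must be 0, so s6 = 1.
Check with in3 = 0 and in2 = 0 and in0 = 1 and in1=0, in4=1, in5=0, in6=0:
s0 = in0 OR in3 = 1 OR 0 = 1
s1 = in4 NAND s0 = 1 NAND 1 = 0
s2 = NOT s1 = NOT 0 = 1
s3 = NOT s2 = NOT 1 = 0
s4 = in6 AND s3 = 0 AND 0 = 0
s5 = s4 AND in2 = 0 AND 0 = 0
s6 = in5 NOR s5 = 0 NOR 0 = 1
s7 = NOT s6 = NOT 1 = 0
s8 = s7 NOR in1 = 0 NOR 0 = 1
So s8 = 1.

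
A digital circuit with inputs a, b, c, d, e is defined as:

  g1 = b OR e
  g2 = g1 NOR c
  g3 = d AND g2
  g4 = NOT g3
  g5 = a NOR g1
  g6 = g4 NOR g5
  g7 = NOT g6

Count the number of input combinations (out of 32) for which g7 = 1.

g7 = NOT g6 must be 1, so g6 = 0.
g6 = g4 NOR g5 must be 0, so at least one of g4, g5 is 1.
Enumerating the 32 input combinations, 31 give g7 = 1 and 1 give g7 = 0.

31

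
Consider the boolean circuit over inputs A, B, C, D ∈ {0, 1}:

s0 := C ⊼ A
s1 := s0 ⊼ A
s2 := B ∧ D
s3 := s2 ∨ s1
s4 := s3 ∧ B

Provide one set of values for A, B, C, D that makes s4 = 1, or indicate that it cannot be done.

s4 = s3 ∧ B must be 1, so both s3 = 1 and B = 1.
s3 = s2 ∨ s1 must be 1, so at least one of s2, s1 is 1.
Check with A=0, B=1, C=0, D=0:
s0 = C ⊼ A = 0 ⊼ 0 = 1
s1 = s0 ⊼ A = 1 ⊼ 0 = 1
s2 = B ∧ D = 1 ∧ 0 = 0
s3 = s2 ∨ s1 = 0 ∨ 1 = 1
s4 = s3 ∧ B = 1 ∧ 1 = 1
So s4 = 1 as required.

A=0, B=1, C=0, D=0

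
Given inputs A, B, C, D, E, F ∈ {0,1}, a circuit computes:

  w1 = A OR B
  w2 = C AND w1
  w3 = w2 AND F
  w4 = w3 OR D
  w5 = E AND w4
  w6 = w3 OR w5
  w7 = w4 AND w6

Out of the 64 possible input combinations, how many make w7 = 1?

25

w7 = w4 AND w6 must be 1, so both w4 = 1 and w6 = 1.
w4 = w3 OR D must be 1, so at least one of w3, D is 1.
Enumerating the 64 input combinations, 25 give w7 = 1 and 39 give w7 = 0.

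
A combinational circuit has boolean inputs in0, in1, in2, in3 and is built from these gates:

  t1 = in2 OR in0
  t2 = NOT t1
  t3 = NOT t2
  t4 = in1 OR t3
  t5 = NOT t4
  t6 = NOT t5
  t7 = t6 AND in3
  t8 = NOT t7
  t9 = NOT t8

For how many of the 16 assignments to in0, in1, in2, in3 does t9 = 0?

9

t9 = NOT t8 must be 0, so t8 = 1.
t8 = NOT t7 must be 1, so t7 = 0.
Enumerating the 16 input combinations, 9 give t9 = 0 and 7 give t9 = 1.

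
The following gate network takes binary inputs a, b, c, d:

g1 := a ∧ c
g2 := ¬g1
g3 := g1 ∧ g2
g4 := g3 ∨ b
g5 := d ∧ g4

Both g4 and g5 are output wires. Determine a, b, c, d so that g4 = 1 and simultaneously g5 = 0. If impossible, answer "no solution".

Check with a=1, b=1, c=1, d=0:
g1 = a ∧ c = 1 ∧ 1 = 1
g2 = ¬g1 = ¬1 = 0
g3 = g1 ∧ g2 = 1 ∧ 0 = 0
g4 = g3 ∨ b = 0 ∨ 1 = 1
g5 = d ∧ g4 = 0 ∧ 1 = 0
So g4 = 1 and g5 = 0.

a=1, b=1, c=1, d=0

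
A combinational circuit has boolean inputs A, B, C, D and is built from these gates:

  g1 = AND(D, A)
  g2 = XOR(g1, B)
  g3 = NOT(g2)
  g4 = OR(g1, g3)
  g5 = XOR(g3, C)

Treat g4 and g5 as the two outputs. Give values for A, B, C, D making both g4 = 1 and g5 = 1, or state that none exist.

Check with A=1, B=0, C=1, D=1:
g1 = AND(D, A) = AND(1, 1) = 1
g2 = XOR(g1, B) = XOR(1, 0) = 1
g3 = NOT(g2) = NOT 1 = 0
g4 = OR(g1, g3) = OR(1, 0) = 1
g5 = XOR(g3, C) = XOR(0, 1) = 1
So g4 = 1 and g5 = 1.

A=1, B=0, C=1, D=1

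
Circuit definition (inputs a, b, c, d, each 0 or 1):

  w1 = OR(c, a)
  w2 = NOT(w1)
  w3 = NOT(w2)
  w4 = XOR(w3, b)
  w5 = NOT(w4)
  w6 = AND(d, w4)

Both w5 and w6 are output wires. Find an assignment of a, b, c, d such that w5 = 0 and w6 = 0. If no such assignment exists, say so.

Check with a=1 b=0 c=0 d=0:
w1 = OR(c, a) = OR(0, 1) = 1
w2 = NOT(w1) = NOT 1 = 0
w3 = NOT(w2) = NOT 0 = 1
w4 = XOR(w3, b) = XOR(1, 0) = 1
w5 = NOT(w4) = NOT 1 = 0
w6 = AND(d, w4) = AND(0, 1) = 0
So w5 = 0 and w6 = 0.

a=1 b=0 c=0 d=0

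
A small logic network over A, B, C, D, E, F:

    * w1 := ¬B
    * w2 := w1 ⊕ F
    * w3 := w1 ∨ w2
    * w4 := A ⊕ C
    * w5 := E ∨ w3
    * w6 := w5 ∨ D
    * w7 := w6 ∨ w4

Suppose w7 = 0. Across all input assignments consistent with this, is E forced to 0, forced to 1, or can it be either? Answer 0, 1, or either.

0

w7 = w6 ∨ w4 must be 0, so both w6 = 0 and w4 = 0.
Every assignment with w7 = 0 has E = 0; there are 2 such assignment(s).
  A=0, B=1, C=0, D=0, E=0, F=0
  A=1, B=1, C=1, D=0, E=0, F=0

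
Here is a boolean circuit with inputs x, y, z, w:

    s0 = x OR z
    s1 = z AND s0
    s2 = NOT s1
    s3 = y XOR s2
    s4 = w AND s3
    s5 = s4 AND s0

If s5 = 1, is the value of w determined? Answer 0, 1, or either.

s5 = s4 AND s0 must be 1, so both s4 = 1 and s0 = 1.
s4 = w AND s3 must be 1, so both w = 1 and s3 = 1.
Every assignment with s5 = 1 has w = 1; there are 3 such assignment(s).
  x=0, y=1, z=1, w=1
  x=1, y=0, z=0, w=1
  x=1, y=1, z=1, w=1

1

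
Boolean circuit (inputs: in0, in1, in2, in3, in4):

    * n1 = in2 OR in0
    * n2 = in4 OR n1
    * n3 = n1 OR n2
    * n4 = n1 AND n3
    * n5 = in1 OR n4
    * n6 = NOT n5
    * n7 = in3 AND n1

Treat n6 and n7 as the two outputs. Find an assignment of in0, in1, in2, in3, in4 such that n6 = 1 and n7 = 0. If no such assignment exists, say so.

in0=0 in1=0 in2=0 in3=0 in4=1

Check with in0=0 in1=0 in2=0 in3=0 in4=1:
n1 = in2 OR in0 = 0 OR 0 = 0
n2 = in4 OR n1 = 1 OR 0 = 1
n3 = n1 OR n2 = 0 OR 1 = 1
n4 = n1 AND n3 = 0 AND 1 = 0
n5 = in1 OR n4 = 0 OR 0 = 0
n6 = NOT n5 = NOT 0 = 1
n7 = in3 AND n1 = 0 AND 0 = 0
So n6 = 1 and n7 = 0.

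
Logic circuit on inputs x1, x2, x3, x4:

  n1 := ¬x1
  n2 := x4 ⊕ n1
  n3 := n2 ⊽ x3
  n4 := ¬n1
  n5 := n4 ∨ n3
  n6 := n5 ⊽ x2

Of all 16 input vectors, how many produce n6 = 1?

n6 = n5 ⊽ x2 must be 1, so both n5 = 0 and x2 = 0.
n5 = n4 ∨ n3 must be 0, so both n4 = 0 and n3 = 0.
Enumerating the 16 input combinations, 3 give n6 = 1 and 13 give n6 = 0.

3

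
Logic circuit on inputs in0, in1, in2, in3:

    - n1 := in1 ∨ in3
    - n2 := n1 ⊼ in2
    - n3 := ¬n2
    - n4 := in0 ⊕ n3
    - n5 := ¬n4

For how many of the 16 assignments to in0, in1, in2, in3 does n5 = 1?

n5 = ¬n4 must be 1, so n4 = 0.
Enumerating the 16 input combinations, 8 give n5 = 1 and 8 give n5 = 0.

8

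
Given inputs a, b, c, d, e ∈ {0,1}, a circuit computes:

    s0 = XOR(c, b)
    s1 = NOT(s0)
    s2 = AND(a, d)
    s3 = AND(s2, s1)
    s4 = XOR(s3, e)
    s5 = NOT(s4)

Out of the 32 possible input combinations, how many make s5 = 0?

16

s5 = NOT(s4) must be 0, so s4 = 1.
s4 = XOR(s3, e) must be 1, so s3 and e differ.
Enumerating the 32 input combinations, 16 give s5 = 0 and 16 give s5 = 1.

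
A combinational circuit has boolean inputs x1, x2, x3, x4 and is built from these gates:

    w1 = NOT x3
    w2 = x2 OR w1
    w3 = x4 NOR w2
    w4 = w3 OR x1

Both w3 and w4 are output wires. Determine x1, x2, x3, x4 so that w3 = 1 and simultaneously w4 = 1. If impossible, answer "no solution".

Check with x1=0, x2=0, x3=1, x4=0:
w1 = NOT x3 = NOT 1 = 0
w2 = x2 OR w1 = 0 OR 0 = 0
w3 = x4 NOR w2 = 0 NOR 0 = 1
w4 = w3 OR x1 = 1 OR 0 = 1
So w3 = 1 and w4 = 1.

x1=0, x2=0, x3=1, x4=0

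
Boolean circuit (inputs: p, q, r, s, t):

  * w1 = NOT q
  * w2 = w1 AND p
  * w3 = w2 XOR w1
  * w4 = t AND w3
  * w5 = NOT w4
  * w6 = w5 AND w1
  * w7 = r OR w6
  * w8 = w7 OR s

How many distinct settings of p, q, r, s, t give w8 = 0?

w8 = w7 OR s must be 0, so both w7 = 0 and s = 0.
w7 = r OR w6 must be 0, so both r = 0 and w6 = 0.
Enumerating the 32 input combinations, 5 give w8 = 0 and 27 give w8 = 1.

5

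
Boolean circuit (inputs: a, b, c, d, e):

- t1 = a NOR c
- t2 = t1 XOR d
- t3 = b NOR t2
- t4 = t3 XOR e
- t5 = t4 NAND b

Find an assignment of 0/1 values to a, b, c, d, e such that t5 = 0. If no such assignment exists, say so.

a=0, b=1, c=1, d=0, e=1

t5 = t4 NAND b must be 0, so both t4 = 1 and b = 1.
Check with a=0, b=1, c=1, d=0, e=1:
t1 = a NOR c = 0 NOR 1 = 0
t2 = t1 XOR d = 0 XOR 0 = 0
t3 = b NOR t2 = 1 NOR 0 = 0
t4 = t3 XOR e = 0 XOR 1 = 1
t5 = t4 NAND b = 1 NAND 1 = 0
So t5 = 0 as required.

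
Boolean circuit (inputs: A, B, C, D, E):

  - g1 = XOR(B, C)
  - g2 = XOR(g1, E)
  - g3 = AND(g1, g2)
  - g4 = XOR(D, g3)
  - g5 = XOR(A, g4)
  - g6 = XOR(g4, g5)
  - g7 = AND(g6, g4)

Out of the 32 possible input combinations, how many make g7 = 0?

24

g7 = AND(g6, g4) must be 0, so at least one of g6, g4 is 0.
Enumerating the 32 input combinations, 24 give g7 = 0 and 8 give g7 = 1.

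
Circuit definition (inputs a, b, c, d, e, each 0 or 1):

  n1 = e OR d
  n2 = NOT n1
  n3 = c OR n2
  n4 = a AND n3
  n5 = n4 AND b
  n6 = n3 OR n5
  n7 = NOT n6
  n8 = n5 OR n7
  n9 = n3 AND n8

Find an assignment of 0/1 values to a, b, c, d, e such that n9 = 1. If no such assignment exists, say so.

a=1, b=1, c=1, d=1, e=0

Check with a=1, b=1, c=1, d=1, e=0:
n1 = e OR d = 0 OR 1 = 1
n2 = NOT n1 = NOT 1 = 0
n3 = c OR n2 = 1 OR 0 = 1
n4 = a AND n3 = 1 AND 1 = 1
n5 = n4 AND b = 1 AND 1 = 1
n6 = n3 OR n5 = 1 OR 1 = 1
n7 = NOT n6 = NOT 1 = 0
n8 = n5 OR n7 = 1 OR 0 = 1
n9 = n3 AND n8 = 1 AND 1 = 1
So n9 = 1 as required.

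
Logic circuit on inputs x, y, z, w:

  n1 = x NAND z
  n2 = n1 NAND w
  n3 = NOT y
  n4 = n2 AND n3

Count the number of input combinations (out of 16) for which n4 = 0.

n4 = n2 AND n3 must be 0, so at least one of n2, n3 is 0.
Enumerating the 16 input combinations, 11 give n4 = 0 and 5 give n4 = 1.

11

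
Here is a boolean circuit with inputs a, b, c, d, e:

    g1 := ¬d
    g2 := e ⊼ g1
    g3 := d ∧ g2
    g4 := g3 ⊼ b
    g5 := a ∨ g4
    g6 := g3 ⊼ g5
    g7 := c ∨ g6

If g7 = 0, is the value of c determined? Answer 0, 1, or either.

g7 = c ∨ g6 must be 0, so both c = 0 and g6 = 0.
g6 = g3 ⊼ g5 must be 0, so both g3 = 1 and g5 = 1.
g3 = d ∧ g2 must be 1, so both d = 1 and g2 = 1.
Every assignment with g7 = 0 has c = 0; there are 6 such assignment(s).

0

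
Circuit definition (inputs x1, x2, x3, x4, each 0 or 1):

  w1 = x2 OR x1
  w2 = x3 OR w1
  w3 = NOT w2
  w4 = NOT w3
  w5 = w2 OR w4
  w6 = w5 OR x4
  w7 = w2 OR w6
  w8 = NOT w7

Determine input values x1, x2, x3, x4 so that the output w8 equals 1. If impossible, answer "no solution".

x1=0, x2=0, x3=0, x4=0

Check with x1=0, x2=0, x3=0, x4=0:
w1 = x2 OR x1 = 0 OR 0 = 0
w2 = x3 OR w1 = 0 OR 0 = 0
w3 = NOT w2 = NOT 0 = 1
w4 = NOT w3 = NOT 1 = 0
w5 = w2 OR w4 = 0 OR 0 = 0
w6 = w5 OR x4 = 0 OR 0 = 0
w7 = w2 OR w6 = 0 OR 0 = 0
w8 = NOT w7 = NOT 0 = 1
So w8 = 1 as required.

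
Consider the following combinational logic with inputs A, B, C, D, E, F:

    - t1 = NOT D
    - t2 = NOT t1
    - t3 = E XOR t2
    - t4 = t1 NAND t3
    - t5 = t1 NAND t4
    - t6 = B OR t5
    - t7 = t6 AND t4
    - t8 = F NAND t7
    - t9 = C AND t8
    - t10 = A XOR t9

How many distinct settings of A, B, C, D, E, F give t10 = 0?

32

t10 = A XOR t9 must be 0, so A and t9 are equal.
Enumerating the 64 input combinations, 32 give t10 = 0 and 32 give t10 = 1.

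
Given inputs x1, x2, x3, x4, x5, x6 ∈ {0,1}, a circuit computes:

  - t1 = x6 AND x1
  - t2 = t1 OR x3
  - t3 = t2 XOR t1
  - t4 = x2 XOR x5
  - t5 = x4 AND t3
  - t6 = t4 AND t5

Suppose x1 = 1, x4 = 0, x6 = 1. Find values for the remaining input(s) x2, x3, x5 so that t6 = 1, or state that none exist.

no solution exists

With x1 = 1, x4 = 0, x6 = 1 fixed, none of the 8 settings of x2, x3, x5 give t6 = 1.
For example, with x2=1, x3=1, x5=0:
t1 = x6 AND x1 = 1 AND 1 = 1
t2 = t1 OR x3 = 1 OR 1 = 1
t3 = t2 XOR t1 = 1 XOR 1 = 0
t4 = x2 XOR x5 = 1 XOR 0 = 1
t5 = x4 AND t3 = 0 AND 0 = 0
t6 = t4 AND t5 = 1 AND 0 = 0
giving t6 = 0 ≠ 1.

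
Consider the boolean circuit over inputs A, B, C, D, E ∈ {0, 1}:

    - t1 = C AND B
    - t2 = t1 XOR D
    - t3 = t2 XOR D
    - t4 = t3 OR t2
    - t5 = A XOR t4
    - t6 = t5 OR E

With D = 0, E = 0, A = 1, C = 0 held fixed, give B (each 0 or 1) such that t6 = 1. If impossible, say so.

t6 = t5 OR E must be 1, so at least one of t5, E is 1.
Check with D = 0, E = 0, A = 1, C = 0 and B=1:
t1 = C AND B = 0 AND 1 = 0
t2 = t1 XOR D = 0 XOR 0 = 0
t3 = t2 XOR D = 0 XOR 0 = 0
t4 = t3 OR t2 = 0 OR 0 = 0
t5 = A XOR t4 = 1 XOR 0 = 1
t6 = t5 OR E = 1 OR 0 = 1
So t6 = 1.

B=1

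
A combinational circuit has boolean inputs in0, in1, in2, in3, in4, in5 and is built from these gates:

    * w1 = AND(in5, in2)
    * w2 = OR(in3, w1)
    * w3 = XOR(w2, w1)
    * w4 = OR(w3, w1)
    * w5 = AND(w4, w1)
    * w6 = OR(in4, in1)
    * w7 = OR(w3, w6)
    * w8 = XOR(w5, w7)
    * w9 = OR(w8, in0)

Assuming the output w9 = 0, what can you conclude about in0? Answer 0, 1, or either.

0

w9 = OR(w8, in0) must be 0, so both w8 = 0 and in0 = 0.
w8 = XOR(w5, w7) must be 0, so w5 and w7 are equal.
Every assignment with w9 = 0 has in0 = 0; there are 9 such assignment(s).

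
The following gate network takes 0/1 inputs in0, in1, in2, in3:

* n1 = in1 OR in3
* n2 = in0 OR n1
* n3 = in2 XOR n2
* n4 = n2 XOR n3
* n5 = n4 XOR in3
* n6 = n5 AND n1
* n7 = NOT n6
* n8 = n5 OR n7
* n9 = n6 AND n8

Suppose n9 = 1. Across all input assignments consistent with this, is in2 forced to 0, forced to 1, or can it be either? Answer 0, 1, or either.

Both values of in2 occur among assignments with n9 = 1:
  in2=0: in0=0, in1=0, in2=0, in3=1
  in2=1: in0=0, in1=1, in2=1, in3=0

either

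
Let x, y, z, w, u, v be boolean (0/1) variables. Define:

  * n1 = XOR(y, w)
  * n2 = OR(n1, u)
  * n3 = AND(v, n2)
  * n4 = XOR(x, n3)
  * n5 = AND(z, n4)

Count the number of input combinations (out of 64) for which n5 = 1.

16

n5 = AND(z, n4) must be 1, so both z = 1 and n4 = 1.
n4 = XOR(x, n3) must be 1, so x and n3 differ.
Enumerating the 64 input combinations, 16 give n5 = 1 and 48 give n5 = 0.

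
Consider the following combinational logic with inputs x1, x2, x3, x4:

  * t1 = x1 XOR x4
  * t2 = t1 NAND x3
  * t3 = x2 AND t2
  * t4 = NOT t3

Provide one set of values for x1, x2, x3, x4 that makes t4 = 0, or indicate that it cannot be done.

x1=1, x2=1, x3=0, x4=0

Check with x1=1, x2=1, x3=0, x4=0:
t1 = x1 XOR x4 = 1 XOR 0 = 1
t2 = t1 NAND x3 = 1 NAND 0 = 1
t3 = x2 AND t2 = 1 AND 1 = 1
t4 = NOT t3 = NOT 1 = 0
So t4 = 0 as required.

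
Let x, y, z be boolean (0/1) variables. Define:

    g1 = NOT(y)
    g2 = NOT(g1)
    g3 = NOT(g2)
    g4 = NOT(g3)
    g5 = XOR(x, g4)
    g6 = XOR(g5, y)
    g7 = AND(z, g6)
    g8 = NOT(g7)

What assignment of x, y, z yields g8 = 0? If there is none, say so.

x=1 y=0 z=1

Check with x=1 y=0 z=1:
g1 = NOT(y) = NOT 0 = 1
g2 = NOT(g1) = NOT 1 = 0
g3 = NOT(g2) = NOT 0 = 1
g4 = NOT(g3) = NOT 1 = 0
g5 = XOR(x, g4) = XOR(1, 0) = 1
g6 = XOR(g5, y) = XOR(1, 0) = 1
g7 = AND(z, g6) = AND(1, 1) = 1
g8 = NOT(g7) = NOT 1 = 0
So g8 = 0 as required.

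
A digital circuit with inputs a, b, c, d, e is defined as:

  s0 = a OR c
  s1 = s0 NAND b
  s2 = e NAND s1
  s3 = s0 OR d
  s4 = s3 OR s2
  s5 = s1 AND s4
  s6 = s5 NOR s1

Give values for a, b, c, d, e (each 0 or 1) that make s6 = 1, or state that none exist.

s6 = s5 NOR s1 must be 1, so both s5 = 0 and s1 = 0.
s5 = s1 AND s4 must be 0, so at least one of s1, s4 is 0.
Check with a=1, b=1, c=0, d=0, e=1:
s0 = a OR c = 1 OR 0 = 1
s1 = s0 NAND b = 1 NAND 1 = 0
s2 = e NAND s1 = 1 NAND 0 = 1
s3 = s0 OR d = 1 OR 0 = 1
s4 = s3 OR s2 = 1 OR 1 = 1
s5 = s1 AND s4 = 0 AND 1 = 0
s6 = s5 NOR s1 = 0 NOR 0 = 1
So s6 = 1 as required.

a=1, b=1, c=0, d=0, e=1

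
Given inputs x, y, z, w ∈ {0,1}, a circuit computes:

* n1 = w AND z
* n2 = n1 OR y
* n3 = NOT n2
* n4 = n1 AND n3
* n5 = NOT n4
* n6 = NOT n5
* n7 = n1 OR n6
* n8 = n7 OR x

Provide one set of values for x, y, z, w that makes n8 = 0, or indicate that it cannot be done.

x=0 y=0 z=1 w=0

n8 = n7 OR x must be 0, so both n7 = 0 and x = 0.
n7 = n1 OR n6 must be 0, so both n1 = 0 and n6 = 0.
n1 = w AND z must be 0, so at least one of w, z is 0.
Check with x=0 y=0 z=1 w=0:
n1 = w AND z = 0 AND 1 = 0
n2 = n1 OR y = 0 OR 0 = 0
n3 = NOT n2 = NOT 0 = 1
n4 = n1 AND n3 = 0 AND 1 = 0
n5 = NOT n4 = NOT 0 = 1
n6 = NOT n5 = NOT 1 = 0
n7 = n1 OR n6 = 0 OR 0 = 0
n8 = n7 OR x = 0 OR 0 = 0
So n8 = 0 as required.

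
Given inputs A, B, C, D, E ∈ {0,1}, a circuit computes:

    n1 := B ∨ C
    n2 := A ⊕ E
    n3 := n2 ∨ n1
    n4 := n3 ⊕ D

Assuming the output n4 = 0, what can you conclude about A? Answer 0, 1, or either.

Both values of A occur among assignments with n4 = 0:
  A=0: A=0, B=0, C=0, D=0, E=0
  A=1: A=1, B=0, C=0, D=0, E=1

either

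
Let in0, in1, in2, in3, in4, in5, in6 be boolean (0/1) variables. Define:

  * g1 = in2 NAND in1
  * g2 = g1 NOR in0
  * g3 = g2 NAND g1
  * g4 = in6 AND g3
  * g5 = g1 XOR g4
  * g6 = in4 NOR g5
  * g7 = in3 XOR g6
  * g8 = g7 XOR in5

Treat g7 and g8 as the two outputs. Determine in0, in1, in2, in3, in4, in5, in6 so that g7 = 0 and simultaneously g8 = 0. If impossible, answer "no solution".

in0=1, in1=1, in2=0, in3=1, in4=0, in5=0, in6=1

Check with in0=1, in1=1, in2=0, in3=1, in4=0, in5=0, in6=1:
g1 = in2 NAND in1 = 0 NAND 1 = 1
g2 = g1 NOR in0 = 1 NOR 1 = 0
g3 = g2 NAND g1 = 0 NAND 1 = 1
g4 = in6 AND g3 = 1 AND 1 = 1
g5 = g1 XOR g4 = 1 XOR 1 = 0
g6 = in4 NOR g5 = 0 NOR 0 = 1
g7 = in3 XOR g6 = 1 XOR 1 = 0
g8 = g7 XOR in5 = 0 XOR 0 = 0
So g7 = 0 and g8 = 0.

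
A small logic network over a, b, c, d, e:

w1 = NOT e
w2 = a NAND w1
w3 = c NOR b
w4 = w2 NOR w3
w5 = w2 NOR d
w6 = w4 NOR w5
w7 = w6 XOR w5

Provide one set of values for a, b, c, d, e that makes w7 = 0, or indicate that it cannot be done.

w7 = w6 XOR w5 must be 0, so w6 and w5 are equal.
Check with a=1 b=1 c=0 d=1 e=0:
w1 = NOT e = NOT 0 = 1
w2 = a NAND w1 = 1 NAND 1 = 0
w3 = c NOR b = 0 NOR 1 = 0
w4 = w2 NOR w3 = 0 NOR 0 = 1
w5 = w2 NOR d = 0 NOR 1 = 0
w6 = w4 NOR w5 = 1 NOR 0 = 0
w7 = w6 XOR w5 = 0 XOR 0 = 0
So w7 = 0 as required.

a=1 b=1 c=0 d=1 e=0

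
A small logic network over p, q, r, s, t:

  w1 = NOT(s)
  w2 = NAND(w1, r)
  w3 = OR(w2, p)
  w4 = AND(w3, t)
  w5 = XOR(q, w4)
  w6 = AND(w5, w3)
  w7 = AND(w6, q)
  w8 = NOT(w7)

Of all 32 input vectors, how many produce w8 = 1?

25

w8 = NOT(w7) must be 1, so w7 = 0.
w7 = AND(w6, q) must be 0, so at least one of w6, q is 0.
Enumerating the 32 input combinations, 25 give w8 = 1 and 7 give w8 = 0.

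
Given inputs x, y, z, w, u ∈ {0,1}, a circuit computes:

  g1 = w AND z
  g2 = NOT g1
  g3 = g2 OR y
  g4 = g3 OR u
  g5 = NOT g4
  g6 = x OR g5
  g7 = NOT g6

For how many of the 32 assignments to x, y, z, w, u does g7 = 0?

g7 = NOT g6 must be 0, so g6 = 1.
Enumerating the 32 input combinations, 17 give g7 = 0 and 15 give g7 = 1.

17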